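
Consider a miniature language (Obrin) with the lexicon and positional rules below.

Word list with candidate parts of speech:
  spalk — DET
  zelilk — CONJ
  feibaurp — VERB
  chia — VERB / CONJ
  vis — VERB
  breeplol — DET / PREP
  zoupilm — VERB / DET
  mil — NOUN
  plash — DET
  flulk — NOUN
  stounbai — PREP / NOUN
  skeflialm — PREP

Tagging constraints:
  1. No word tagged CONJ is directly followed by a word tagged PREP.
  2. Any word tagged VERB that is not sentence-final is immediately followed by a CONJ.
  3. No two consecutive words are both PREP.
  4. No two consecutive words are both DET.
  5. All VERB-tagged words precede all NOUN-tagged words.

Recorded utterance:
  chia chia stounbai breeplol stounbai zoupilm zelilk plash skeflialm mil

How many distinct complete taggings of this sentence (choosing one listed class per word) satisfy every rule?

Candidates per position — 1:chia {VERB,CONJ}; 2:chia {VERB,CONJ}; 3:stounbai {PREP,NOUN}; 4:breeplol {DET,PREP}; 5:stounbai {PREP,NOUN}; 6:zoupilm {VERB,DET}; 7:zelilk {CONJ}; 8:plash {DET}; 9:skeflialm {PREP}; 10:mil {NOUN}.
There are 64 candidate sequences in total.
Checking each against the rules leaves 6 sequences.
Count = 6.

6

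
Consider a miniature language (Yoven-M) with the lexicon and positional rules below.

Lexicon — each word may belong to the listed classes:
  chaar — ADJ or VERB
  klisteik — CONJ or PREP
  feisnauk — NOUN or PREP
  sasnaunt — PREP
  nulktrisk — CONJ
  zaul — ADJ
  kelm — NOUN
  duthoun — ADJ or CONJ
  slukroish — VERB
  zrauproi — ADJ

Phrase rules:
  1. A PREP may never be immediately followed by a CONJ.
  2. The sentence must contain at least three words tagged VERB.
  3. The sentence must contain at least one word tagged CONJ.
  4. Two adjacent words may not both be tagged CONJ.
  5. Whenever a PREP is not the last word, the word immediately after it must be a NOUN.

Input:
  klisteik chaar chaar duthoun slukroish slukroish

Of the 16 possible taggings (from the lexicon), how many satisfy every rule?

Candidates per position — 1:klisteik {CONJ,PREP}; 2:chaar {ADJ,VERB}; 3:chaar {ADJ,VERB}; 4:duthoun {ADJ,CONJ}; 5:slukroish {VERB}; 6:slukroish {VERB}.
There are 16 candidate sequences in total.
Checking each against the rules leaves 6 sequences.
Count = 6.

6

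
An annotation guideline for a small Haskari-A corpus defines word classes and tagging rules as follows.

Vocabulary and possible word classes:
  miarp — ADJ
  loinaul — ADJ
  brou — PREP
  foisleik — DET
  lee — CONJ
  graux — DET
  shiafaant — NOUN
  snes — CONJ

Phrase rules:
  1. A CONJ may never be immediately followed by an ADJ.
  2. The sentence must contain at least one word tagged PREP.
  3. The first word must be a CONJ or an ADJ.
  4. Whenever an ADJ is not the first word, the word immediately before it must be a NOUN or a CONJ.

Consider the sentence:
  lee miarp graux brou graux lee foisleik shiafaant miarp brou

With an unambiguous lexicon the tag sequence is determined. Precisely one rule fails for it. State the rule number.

Fixed tagging: CONJ ADJ DET PREP DET CONJ DET NOUN ADJ PREP.
Rule check: R1 violated, R2 holds, R3 holds, R4 holds.
Only rule 1 fails.

1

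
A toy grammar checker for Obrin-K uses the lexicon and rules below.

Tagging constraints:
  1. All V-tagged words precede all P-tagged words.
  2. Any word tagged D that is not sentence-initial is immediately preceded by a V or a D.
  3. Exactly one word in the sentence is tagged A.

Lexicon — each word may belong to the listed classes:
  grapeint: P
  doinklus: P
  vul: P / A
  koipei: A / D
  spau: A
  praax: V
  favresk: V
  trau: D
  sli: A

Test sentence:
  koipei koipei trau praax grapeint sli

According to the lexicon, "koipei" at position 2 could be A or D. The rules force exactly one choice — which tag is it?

Candidates per position — 1:koipei {A,D}; 2:koipei {A,D}; 3:trau {D}; 4:praax {V}; 5:grapeint {P}; 6:sli {A}.
Position 1: tagging it A would leave rule 2 unsatisfiable, so it must be D.
Position 2: tagging it A would leave rule 2 unsatisfiable, so it must be D.
So the tagging must be: D D D V P A.
Check: rule 1 holds; rule 2 holds; rule 3 holds.

D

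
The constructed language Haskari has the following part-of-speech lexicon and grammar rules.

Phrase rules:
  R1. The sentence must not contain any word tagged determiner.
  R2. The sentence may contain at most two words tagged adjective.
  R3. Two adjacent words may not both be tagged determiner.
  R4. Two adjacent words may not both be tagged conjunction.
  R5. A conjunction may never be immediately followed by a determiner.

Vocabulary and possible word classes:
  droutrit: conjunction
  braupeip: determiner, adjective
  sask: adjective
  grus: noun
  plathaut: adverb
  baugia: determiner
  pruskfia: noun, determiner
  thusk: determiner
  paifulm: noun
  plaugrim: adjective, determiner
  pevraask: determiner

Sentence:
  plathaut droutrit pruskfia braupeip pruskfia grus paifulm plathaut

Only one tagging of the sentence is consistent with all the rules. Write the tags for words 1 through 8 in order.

Candidates per position — 1:plathaut {adverb}; 2:droutrit {conjunction}; 3:pruskfia {noun,determiner}; 4:braupeip {determiner,adjective}; 5:pruskfia {noun,determiner}; 6:grus {noun}; 7:paifulm {noun}; 8:plathaut {adverb}.
If word 3 were determiner, no tagging could satisfy rule 1; so word 3 is noun.
If word 4 were determiner, no tagging could satisfy rule 1; so word 4 is adjective.
If word 5 were determiner, no tagging could satisfy rule 1; so word 5 is noun.
That leaves exactly one tagging: adverb conjunction noun adjective noun noun noun adverb.
Checking: rule 1 ok; rule 2 ok; rule 3 ok; rule 4 ok; rule 5 ok.

adverb conjunction noun adjective noun noun noun adverb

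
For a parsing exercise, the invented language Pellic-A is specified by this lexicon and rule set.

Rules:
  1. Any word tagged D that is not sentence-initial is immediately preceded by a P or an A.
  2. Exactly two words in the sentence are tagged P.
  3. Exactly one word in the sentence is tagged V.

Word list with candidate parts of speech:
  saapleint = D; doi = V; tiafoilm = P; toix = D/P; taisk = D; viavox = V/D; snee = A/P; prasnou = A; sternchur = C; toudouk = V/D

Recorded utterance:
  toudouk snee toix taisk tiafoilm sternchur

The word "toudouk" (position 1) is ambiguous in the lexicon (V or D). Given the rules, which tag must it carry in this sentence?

V

Candidates per position — 1:toudouk {V,D}; 2:snee {A,P}; 3:toix {D,P}; 4:taisk {D}; 5:tiafoilm {P}; 6:sternchur {C}.
Position 1: tagging it D would leave rule 3 unsatisfiable, so it must be V.
Position 3: tagging it D would leave rule 1 unsatisfiable, so it must be P.
Position 2: tagging it P would leave rule 2 unsatisfiable, so it must be A.
That leaves exactly one tagging: V A P D P C.
Verifying each rule — rule 1 ✓; rule 2 ✓; rule 3 ✓.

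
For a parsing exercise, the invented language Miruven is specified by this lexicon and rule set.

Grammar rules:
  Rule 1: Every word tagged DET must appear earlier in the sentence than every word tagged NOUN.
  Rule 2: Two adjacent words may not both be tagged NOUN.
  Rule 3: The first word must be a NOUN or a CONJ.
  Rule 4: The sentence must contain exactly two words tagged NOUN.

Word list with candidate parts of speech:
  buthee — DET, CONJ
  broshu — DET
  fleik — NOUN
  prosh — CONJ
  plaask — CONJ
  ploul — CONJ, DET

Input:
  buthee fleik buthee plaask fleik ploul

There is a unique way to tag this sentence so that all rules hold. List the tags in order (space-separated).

CONJ NOUN CONJ CONJ NOUN CONJ

Candidates per position — 1:buthee {DET,CONJ}; 2:fleik {NOUN}; 3:buthee {DET,CONJ}; 4:plaask {CONJ}; 5:fleik {NOUN}; 6:ploul {CONJ,DET}.
Word 1 cannot be DET — rule 3 would then fail for every completion. It is CONJ.
Word 3 cannot be DET — rule 1 would then fail for every completion. It is CONJ.
Word 6 cannot be DET — rule 1 would then fail for every completion. It is CONJ.
So the tagging must be: CONJ NOUN CONJ CONJ NOUN CONJ.
Rule-by-rule: rule 1 satisfied; rule 2 satisfied; rule 3 satisfied; rule 4 satisfied.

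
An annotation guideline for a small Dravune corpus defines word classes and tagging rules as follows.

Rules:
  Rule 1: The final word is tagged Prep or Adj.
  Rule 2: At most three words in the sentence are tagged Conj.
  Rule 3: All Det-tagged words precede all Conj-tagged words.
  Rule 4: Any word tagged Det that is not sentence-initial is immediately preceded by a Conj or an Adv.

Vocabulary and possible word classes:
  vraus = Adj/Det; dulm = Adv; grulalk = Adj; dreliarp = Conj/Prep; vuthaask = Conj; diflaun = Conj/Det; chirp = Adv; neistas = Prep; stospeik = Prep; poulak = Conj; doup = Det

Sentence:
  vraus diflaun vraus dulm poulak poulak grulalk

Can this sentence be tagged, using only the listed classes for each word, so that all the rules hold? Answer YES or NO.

YES

Candidates per position — 1:vraus {Adj,Det}; 2:diflaun {Conj,Det}; 3:vraus {Adj,Det}; 4:dulm {Adv}; 5:poulak {Conj}; 6:poulak {Conj}; 7:grulalk {Adj}.
One satisfying assignment: Adj Conj Adj Adv Conj Conj Adj.
Checking: rule 1 satisfied; rule 2 satisfied; rule 3 satisfied; rule 4 satisfied.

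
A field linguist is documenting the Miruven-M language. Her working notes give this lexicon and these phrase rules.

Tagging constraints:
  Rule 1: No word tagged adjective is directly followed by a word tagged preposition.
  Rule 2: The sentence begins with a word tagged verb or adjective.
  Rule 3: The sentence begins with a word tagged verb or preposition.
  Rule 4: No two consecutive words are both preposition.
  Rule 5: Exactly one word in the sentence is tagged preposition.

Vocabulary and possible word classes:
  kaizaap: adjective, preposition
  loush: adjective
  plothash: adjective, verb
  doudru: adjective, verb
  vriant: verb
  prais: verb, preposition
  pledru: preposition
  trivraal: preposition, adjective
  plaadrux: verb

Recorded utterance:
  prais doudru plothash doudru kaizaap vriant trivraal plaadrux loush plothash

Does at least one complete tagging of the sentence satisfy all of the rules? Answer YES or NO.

Candidates per position — 1:prais {verb,preposition}; 2:doudru {adjective,verb}; 3:plothash {adjective,verb}; 4:doudru {adjective,verb}; 5:kaizaap {adjective,preposition}; 6:vriant {verb}; 7:trivraal {preposition,adjective}; 8:plaadrux {verb}; 9:loush {adjective}; 10:plothash {adjective,verb}.
One satisfying assignment: verb adjective verb verb adjective verb preposition verb adjective verb.
Checking: rule 1 satisfied; rule 2 satisfied; rule 3 satisfied; rule 4 satisfied; rule 5 satisfied.

YES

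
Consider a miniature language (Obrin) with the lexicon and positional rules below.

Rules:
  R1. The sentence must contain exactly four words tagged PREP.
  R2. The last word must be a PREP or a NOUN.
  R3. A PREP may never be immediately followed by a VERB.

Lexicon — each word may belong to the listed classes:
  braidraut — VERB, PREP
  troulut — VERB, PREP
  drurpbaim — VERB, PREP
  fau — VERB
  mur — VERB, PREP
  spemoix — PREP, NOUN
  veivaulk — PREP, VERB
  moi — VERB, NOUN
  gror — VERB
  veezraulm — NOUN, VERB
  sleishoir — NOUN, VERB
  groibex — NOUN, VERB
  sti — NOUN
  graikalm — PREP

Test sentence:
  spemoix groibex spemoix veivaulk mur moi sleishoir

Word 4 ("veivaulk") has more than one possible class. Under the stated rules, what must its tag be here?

PREP

Candidates per position — 1:spemoix {PREP,NOUN}; 2:groibex {NOUN,VERB}; 3:spemoix {PREP,NOUN}; 4:veivaulk {PREP,VERB}; 5:mur {VERB,PREP}; 6:moi {VERB,NOUN}; 7:sleishoir {NOUN,VERB}.
Word 1 cannot be NOUN — rule 1 would then fail for every completion. It is PREP.
Word 2 cannot be VERB — rule 3 would then fail for every completion. It is NOUN.
Word 3 cannot be NOUN — rule 1 would then fail for every completion. It is PREP.
Word 4 cannot be VERB — rule 1 would then fail for every completion. It is PREP.
Word 5 cannot be VERB — rule 1 would then fail for every completion. It is PREP.
Word 6 cannot be VERB — rule 3 would then fail for every completion. It is NOUN.
Word 7 cannot be VERB — rule 2 would then fail for every completion. It is NOUN.
The unique satisfying tagging is: PREP NOUN PREP PREP PREP NOUN NOUN.
Rule-by-rule: rule 1 holds; rule 2 holds; rule 3 holds.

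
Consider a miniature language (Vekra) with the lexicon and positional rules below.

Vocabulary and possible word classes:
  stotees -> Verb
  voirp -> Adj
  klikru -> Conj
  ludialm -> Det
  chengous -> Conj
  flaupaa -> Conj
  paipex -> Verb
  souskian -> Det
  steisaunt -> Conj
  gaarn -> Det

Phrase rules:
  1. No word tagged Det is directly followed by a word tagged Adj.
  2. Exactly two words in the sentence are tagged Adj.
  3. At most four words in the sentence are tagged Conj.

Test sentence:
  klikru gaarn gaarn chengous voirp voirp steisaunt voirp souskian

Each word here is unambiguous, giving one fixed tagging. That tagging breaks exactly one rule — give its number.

Fixed tagging: Conj Det Det Conj Adj Adj Conj Adj Det.
Rule check: R1 ✓, R2 ✗, R3 ✓.
Only rule 2 fails.

2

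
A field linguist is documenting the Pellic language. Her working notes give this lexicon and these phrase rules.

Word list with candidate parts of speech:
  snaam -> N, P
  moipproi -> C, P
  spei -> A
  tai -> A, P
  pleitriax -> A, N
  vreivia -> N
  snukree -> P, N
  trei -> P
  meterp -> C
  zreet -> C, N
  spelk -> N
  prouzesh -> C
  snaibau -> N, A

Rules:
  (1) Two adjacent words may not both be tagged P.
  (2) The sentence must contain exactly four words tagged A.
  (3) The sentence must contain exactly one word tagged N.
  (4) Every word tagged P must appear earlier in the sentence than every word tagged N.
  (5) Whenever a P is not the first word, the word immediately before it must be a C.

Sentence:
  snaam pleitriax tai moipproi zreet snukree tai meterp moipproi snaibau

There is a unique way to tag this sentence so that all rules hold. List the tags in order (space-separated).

Candidates per position — 1:snaam {N,P}; 2:pleitriax {A,N}; 3:tai {A,P}; 4:moipproi {C,P}; 5:zreet {C,N}; 6:snukree {P,N}; 7:tai {A,P}; 8:meterp {C}; 9:moipproi {C,P}; 10:snaibau {N,A}.
Word 2 cannot be N — rule 2 would then fail for every completion. It is A.
Word 3 cannot be P — rule 2 would then fail for every completion. It is A.
Word 4 cannot be P — rule 5 would then fail for every completion. It is C.
Word 7 cannot be P — rule 2 would then fail for every completion. It is A.
Word 10 cannot be N — rule 2 would then fail for every completion. It is A.
The remaining ambiguous positions (1, 5, 6, 9) are resolved jointly — only one combination satisfies every rule.
So the tagging must be: P A A C C N A C C A.
Check: rule 1 ✓; rule 2 ✓; rule 3 ✓; rule 4 ✓; rule 5 ✓.

P A A C C N A C C A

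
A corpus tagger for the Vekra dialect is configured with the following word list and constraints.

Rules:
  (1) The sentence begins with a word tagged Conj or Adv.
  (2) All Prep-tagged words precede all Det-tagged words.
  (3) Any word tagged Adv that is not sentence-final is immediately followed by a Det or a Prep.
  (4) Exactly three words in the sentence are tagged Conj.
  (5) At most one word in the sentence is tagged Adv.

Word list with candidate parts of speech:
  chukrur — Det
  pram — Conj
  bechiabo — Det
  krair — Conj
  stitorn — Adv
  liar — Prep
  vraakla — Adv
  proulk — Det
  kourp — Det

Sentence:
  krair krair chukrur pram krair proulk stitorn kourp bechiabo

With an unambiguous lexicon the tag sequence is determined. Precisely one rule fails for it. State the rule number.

4

Fixed tagging: Conj Conj Det Conj Conj Det Adv Det Det.
Applying the rules: R1 ok, R2 ok, R3 ok, R4 fails, R5 ok.
Only rule 4 fails.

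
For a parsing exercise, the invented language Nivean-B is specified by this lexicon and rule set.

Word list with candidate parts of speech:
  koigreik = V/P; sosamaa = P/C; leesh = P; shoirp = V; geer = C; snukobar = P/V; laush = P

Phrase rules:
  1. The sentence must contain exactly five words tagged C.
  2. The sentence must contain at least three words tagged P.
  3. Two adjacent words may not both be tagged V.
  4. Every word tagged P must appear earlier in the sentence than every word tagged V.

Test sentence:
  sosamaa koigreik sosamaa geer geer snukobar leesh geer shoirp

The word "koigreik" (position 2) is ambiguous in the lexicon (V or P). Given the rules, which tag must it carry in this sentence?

Candidates per position — 1:sosamaa {P,C}; 2:koigreik {V,P}; 3:sosamaa {P,C}; 4:geer {C}; 5:geer {C}; 6:snukobar {P,V}; 7:leesh {P}; 8:geer {C}; 9:shoirp {V}.
At position 1, choosing P makes rule 1 impossible to satisfy; hence C.
At position 2, choosing V makes rule 4 impossible to satisfy; hence P.
At position 3, choosing P makes rule 1 impossible to satisfy; hence C.
At position 6, choosing V makes rule 2 impossible to satisfy; hence P.
The only consistent sequence is: C P C C C P P C V.
Rule-by-rule: rule 1 holds; rule 2 holds; rule 3 holds; rule 4 holds.

P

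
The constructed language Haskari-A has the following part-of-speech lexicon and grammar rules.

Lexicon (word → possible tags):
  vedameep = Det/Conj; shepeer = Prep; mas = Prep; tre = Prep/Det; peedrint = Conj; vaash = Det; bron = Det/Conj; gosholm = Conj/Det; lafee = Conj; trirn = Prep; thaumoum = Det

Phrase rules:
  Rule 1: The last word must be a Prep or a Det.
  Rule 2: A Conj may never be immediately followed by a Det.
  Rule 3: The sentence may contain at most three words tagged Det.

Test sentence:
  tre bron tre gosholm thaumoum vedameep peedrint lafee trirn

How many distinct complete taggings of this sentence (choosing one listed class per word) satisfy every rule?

Candidates per position — 1:tre {Prep,Det}; 2:bron {Det,Conj}; 3:tre {Prep,Det}; 4:gosholm {Conj,Det}; 5:thaumoum {Det}; 6:vedameep {Det,Conj}; 7:peedrint {Conj}; 8:lafee {Conj}; 9:trirn {Prep}.
There are 32 candidate sequences in total.
The sequences that satisfy every rule: Prep Det Prep Det Det Conj Conj Conj Prep; Prep Conj Prep Det Det Det Conj Conj Prep; Prep Conj Prep Det Det Conj Conj Conj Prep; Det Conj Prep Det Det Conj Conj Conj Prep.
Count = 4.

4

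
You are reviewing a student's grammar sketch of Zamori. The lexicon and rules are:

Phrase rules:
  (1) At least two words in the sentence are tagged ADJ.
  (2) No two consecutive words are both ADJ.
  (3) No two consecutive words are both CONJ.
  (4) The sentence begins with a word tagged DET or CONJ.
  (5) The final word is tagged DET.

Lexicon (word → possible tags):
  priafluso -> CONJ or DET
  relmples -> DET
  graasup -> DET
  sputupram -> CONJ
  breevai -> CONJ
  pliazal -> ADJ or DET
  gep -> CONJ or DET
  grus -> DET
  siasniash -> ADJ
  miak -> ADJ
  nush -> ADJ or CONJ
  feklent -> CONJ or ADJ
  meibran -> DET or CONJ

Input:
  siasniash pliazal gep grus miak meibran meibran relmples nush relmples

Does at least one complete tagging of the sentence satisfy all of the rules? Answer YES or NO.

Candidates per position — 1:siasniash {ADJ}; 2:pliazal {ADJ,DET}; 3:gep {CONJ,DET}; 4:grus {DET}; 5:miak {ADJ}; 6:meibran {DET,CONJ}; 7:meibran {DET,CONJ}; 8:relmples {DET}; 9:nush {ADJ,CONJ}; 10:relmples {DET}.
Rule 4 cannot be satisfied by any choice of tags from the lexicon.
So there is no consistent tagging.

NO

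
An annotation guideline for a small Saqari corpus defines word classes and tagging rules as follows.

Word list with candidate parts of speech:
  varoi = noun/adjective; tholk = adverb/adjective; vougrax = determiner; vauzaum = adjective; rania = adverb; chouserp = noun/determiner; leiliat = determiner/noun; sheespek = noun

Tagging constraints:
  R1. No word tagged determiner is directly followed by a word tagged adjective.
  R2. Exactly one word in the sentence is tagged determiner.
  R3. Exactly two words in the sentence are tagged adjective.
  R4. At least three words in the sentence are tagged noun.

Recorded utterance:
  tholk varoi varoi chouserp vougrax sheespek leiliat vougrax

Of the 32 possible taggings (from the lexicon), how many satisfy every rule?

0

Candidates per position — 1:tholk {adverb,adjective}; 2:varoi {noun,adjective}; 3:varoi {noun,adjective}; 4:chouserp {noun,determiner}; 5:vougrax {determiner}; 6:sheespek {noun}; 7:leiliat {determiner,noun}; 8:vougrax {determiner}.
There are 32 candidate sequences in total.
Rule 2 cannot be satisfied by any choice of tags from the lexicon.
So there is no consistent tagging.
Count = 0.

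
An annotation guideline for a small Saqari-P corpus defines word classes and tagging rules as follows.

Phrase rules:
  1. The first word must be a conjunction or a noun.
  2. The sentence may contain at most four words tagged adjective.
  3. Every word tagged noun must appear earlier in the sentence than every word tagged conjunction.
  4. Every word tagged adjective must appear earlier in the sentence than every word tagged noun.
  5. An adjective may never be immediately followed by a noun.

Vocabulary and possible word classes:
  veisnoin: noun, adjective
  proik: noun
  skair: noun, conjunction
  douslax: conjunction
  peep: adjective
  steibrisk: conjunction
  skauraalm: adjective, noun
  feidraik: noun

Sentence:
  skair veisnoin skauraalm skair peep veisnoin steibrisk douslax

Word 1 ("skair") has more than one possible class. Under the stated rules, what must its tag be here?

conjunction

Candidates per position — 1:skair {noun,conjunction}; 2:veisnoin {noun,adjective}; 3:skauraalm {adjective,noun}; 4:skair {noun,conjunction}; 5:peep {adjective}; 6:veisnoin {noun,adjective}; 7:steibrisk {conjunction}; 8:douslax {conjunction}.
Word 1 cannot be noun — rule 4 would then fail for every completion. It is conjunction.
Word 2 cannot be noun — rule 3 would then fail for every completion. It is adjective.
Word 3 cannot be noun — rule 3 would then fail for every completion. It is adjective.
Word 4 cannot be noun — rule 3 would then fail for every completion. It is conjunction.
Word 6 cannot be noun — rule 3 would then fail for every completion. It is adjective.
So the tagging must be: conjunction adjective adjective conjunction adjective adjective conjunction conjunction.
Check: rule 1 ok; rule 2 ok; rule 3 ok; rule 4 ok; rule 5 ok.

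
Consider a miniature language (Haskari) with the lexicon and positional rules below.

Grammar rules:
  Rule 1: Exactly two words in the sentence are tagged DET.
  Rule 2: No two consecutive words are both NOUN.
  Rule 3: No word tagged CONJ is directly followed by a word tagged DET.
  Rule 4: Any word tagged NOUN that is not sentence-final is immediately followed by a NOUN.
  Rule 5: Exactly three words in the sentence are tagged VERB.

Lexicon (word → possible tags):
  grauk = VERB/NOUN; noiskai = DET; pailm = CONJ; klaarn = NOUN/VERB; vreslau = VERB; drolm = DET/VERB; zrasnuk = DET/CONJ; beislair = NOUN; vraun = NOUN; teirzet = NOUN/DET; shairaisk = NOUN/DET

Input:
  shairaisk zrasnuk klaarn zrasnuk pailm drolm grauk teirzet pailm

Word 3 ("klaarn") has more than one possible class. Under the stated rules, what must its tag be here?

VERB

Candidates per position — 1:shairaisk {NOUN,DET}; 2:zrasnuk {DET,CONJ}; 3:klaarn {NOUN,VERB}; 4:zrasnuk {DET,CONJ}; 5:pailm {CONJ}; 6:drolm {DET,VERB}; 7:grauk {VERB,NOUN}; 8:teirzet {NOUN,DET}; 9:pailm {CONJ}.
Position 1: tagging it NOUN would leave rule 4 unsatisfiable, so it must be DET.
Position 3: tagging it NOUN would leave rule 4 unsatisfiable, so it must be VERB.
Position 6: tagging it DET would leave rule 3 unsatisfiable, so it must be VERB.
Position 7: tagging it NOUN would leave rule 4 unsatisfiable, so it must be VERB.
Position 8: tagging it NOUN would leave rule 4 unsatisfiable, so it must be DET.
Position 2: tagging it DET would leave rule 1 unsatisfiable, so it must be CONJ.
Position 4: tagging it DET would leave rule 1 unsatisfiable, so it must be CONJ.
The only consistent sequence is: DET CONJ VERB CONJ CONJ VERB VERB DET CONJ.
Rule-by-rule: rule 1 holds; rule 2 holds; rule 3 holds; rule 4 holds; rule 5 holds.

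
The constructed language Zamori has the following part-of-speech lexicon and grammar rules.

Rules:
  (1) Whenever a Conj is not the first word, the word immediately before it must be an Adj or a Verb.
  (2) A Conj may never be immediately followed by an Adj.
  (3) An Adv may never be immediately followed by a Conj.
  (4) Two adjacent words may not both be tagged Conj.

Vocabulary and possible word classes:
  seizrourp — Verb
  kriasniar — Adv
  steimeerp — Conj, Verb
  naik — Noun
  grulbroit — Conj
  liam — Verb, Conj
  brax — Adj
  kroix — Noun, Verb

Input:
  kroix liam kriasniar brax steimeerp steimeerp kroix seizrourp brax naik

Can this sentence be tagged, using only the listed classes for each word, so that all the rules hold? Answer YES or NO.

YES

Candidates per position — 1:kroix {Noun,Verb}; 2:liam {Verb,Conj}; 3:kriasniar {Adv}; 4:brax {Adj}; 5:steimeerp {Conj,Verb}; 6:steimeerp {Conj,Verb}; 7:kroix {Noun,Verb}; 8:seizrourp {Verb}; 9:brax {Adj}; 10:naik {Noun}.
One satisfying assignment: Verb Verb Adv Adj Verb Conj Verb Verb Adj Noun.
Check: rule 1 holds; rule 2 holds; rule 3 holds; rule 4 holds.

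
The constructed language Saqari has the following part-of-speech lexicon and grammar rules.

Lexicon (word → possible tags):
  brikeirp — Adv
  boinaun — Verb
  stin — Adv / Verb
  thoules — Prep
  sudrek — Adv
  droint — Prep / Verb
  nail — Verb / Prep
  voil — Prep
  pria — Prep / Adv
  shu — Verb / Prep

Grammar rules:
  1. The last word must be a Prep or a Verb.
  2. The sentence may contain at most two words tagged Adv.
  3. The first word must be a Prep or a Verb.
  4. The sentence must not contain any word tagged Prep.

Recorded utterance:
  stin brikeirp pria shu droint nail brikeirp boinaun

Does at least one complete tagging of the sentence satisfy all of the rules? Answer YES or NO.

Candidates per position — 1:stin {Adv,Verb}; 2:brikeirp {Adv}; 3:pria {Prep,Adv}; 4:shu {Verb,Prep}; 5:droint {Prep,Verb}; 6:nail {Verb,Prep}; 7:brikeirp {Adv}; 8:boinaun {Verb}.
Every candidate sequence violates at least one rule; no consistent tagging exists.

NO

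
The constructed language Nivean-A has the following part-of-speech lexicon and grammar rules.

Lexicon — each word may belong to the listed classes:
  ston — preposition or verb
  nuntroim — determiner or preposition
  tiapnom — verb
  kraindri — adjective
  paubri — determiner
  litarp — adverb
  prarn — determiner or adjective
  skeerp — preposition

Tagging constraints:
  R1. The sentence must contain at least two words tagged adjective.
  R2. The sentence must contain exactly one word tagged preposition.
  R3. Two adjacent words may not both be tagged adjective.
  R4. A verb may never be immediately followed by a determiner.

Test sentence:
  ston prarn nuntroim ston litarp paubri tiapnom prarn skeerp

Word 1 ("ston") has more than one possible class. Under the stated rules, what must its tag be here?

verb

Candidates per position — 1:ston {preposition,verb}; 2:prarn {determiner,adjective}; 3:nuntroim {determiner,preposition}; 4:ston {preposition,verb}; 5:litarp {adverb}; 6:paubri {determiner}; 7:tiapnom {verb}; 8:prarn {determiner,adjective}; 9:skeerp {preposition}.
At position 1, choosing preposition makes rule 2 impossible to satisfy; hence verb.
At position 2, choosing determiner makes rule 1 impossible to satisfy; hence adjective.
At position 3, choosing preposition makes rule 2 impossible to satisfy; hence determiner.
At position 4, choosing preposition makes rule 2 impossible to satisfy; hence verb.
At position 8, choosing determiner makes rule 1 impossible to satisfy; hence adjective.
The only consistent sequence is: verb adjective determiner verb adverb determiner verb adjective preposition.
Verifying each rule — rule 1 ok; rule 2 ok; rule 3 ok; rule 4 ok.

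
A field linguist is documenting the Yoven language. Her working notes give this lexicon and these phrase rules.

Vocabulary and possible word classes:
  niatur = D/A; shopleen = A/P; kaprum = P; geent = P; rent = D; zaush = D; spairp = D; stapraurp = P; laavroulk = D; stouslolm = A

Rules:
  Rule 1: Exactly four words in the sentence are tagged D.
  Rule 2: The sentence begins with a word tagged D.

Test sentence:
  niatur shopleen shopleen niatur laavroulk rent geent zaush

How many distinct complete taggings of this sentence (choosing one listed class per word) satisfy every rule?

Candidates per position — 1:niatur {D,A}; 2:shopleen {A,P}; 3:shopleen {A,P}; 4:niatur {D,A}; 5:laavroulk {D}; 6:rent {D}; 7:geent {P}; 8:zaush {D}.
There are 16 candidate sequences in total.
The sequences that satisfy every rule: D A A A D D P D; D A P A D D P D; D P A A D D P D; D P P A D D P D.
Count = 4.

4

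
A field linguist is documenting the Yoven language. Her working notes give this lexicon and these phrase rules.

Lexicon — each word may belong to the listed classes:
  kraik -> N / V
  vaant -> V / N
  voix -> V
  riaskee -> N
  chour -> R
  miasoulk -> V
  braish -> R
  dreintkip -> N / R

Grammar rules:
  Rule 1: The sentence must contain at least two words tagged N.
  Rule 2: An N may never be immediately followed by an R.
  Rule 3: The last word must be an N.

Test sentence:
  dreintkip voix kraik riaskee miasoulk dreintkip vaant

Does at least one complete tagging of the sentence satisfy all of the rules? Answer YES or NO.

Candidates per position — 1:dreintkip {N,R}; 2:voix {V}; 3:kraik {N,V}; 4:riaskee {N}; 5:miasoulk {V}; 6:dreintkip {N,R}; 7:vaant {V,N}.
One satisfying assignment: R V V N V R N.
Rule-by-rule: rule 1 satisfied; rule 2 satisfied; rule 3 satisfied.

YES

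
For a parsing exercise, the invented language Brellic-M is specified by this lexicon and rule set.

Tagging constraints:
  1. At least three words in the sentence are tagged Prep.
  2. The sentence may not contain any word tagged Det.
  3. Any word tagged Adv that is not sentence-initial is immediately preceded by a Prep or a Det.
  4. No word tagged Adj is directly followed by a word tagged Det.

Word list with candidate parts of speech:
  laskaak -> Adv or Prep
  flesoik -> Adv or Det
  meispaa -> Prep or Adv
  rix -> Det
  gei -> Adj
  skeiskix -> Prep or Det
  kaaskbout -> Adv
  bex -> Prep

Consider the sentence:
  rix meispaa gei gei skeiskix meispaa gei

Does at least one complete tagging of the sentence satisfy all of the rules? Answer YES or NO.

NO

Candidates per position — 1:rix {Det}; 2:meispaa {Prep,Adv}; 3:gei {Adj}; 4:gei {Adj}; 5:skeiskix {Prep,Det}; 6:meispaa {Prep,Adv}; 7:gei {Adj}.
Rule 2 cannot be satisfied by any choice of tags from the lexicon.
So there is no consistent tagging.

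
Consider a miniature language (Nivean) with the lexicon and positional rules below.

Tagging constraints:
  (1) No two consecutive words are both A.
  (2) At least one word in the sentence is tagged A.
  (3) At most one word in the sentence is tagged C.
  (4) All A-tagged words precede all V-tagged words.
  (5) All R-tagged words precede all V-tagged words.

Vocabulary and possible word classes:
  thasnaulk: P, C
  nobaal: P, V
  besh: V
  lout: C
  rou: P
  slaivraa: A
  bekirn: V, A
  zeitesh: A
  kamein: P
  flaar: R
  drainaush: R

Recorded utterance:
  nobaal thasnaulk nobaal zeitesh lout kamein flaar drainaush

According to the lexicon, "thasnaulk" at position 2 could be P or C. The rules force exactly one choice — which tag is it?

Candidates per position — 1:nobaal {P,V}; 2:thasnaulk {P,C}; 3:nobaal {P,V}; 4:zeitesh {A}; 5:lout {C}; 6:kamein {P}; 7:flaar {R}; 8:drainaush {R}.
At position 1, choosing V makes rule 4 impossible to satisfy; hence P.
At position 2, choosing C makes rule 3 impossible to satisfy; hence P.
At position 3, choosing V makes rule 4 impossible to satisfy; hence P.
That leaves exactly one tagging: P P P A C P R R.
Rule-by-rule: rule 1 satisfied; rule 2 satisfied; rule 3 satisfied; rule 4 satisfied; rule 5 satisfied.

P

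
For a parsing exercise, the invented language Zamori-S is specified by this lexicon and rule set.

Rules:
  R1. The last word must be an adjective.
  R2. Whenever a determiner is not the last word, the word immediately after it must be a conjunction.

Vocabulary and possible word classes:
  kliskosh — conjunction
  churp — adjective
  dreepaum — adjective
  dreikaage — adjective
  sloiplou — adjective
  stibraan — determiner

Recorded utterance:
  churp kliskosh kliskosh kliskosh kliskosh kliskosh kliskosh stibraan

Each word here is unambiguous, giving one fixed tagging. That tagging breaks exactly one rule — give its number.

Fixed tagging: adjective conjunction conjunction conjunction conjunction conjunction conjunction determiner.
Rule check: R1 violated, R2 holds.
Only rule 1 fails.

1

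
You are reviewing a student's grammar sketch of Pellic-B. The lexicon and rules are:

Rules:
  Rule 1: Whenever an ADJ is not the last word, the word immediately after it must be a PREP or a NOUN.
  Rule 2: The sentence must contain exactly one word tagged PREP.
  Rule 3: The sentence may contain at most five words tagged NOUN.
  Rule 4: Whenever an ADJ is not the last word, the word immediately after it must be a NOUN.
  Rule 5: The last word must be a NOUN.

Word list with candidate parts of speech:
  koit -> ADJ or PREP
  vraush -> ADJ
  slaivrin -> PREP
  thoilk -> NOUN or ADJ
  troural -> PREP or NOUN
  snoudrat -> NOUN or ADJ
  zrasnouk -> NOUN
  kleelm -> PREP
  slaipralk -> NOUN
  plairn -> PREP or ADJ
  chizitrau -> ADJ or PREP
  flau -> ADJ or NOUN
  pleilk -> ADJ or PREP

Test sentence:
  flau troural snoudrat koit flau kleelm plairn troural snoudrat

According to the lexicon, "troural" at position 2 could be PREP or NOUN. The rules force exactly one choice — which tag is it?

NOUN

Candidates per position — 1:flau {ADJ,NOUN}; 2:troural {PREP,NOUN}; 3:snoudrat {NOUN,ADJ}; 4:koit {ADJ,PREP}; 5:flau {ADJ,NOUN}; 6:kleelm {PREP}; 7:plairn {PREP,ADJ}; 8:troural {PREP,NOUN}; 9:snoudrat {NOUN,ADJ}.
Position 2: PREP is ruled out by rule 2; that leaves NOUN.
Position 3: ADJ is ruled out by rule 4; that leaves NOUN.
Position 4: PREP is ruled out by rule 2; that leaves ADJ.
Position 5: ADJ is ruled out by rule 1; that leaves NOUN.
Position 7: PREP is ruled out by rule 2; that leaves ADJ.
Position 8: PREP is ruled out by rule 2; that leaves NOUN.
Position 9: ADJ is ruled out by rule 5; that leaves NOUN.
Position 1: NOUN is ruled out by rule 3; that leaves ADJ.
The unique satisfying tagging is: ADJ NOUN NOUN ADJ NOUN PREP ADJ NOUN NOUN.
Check: rule 1 ok; rule 2 ok; rule 3 ok; rule 4 ok; rule 5 ok.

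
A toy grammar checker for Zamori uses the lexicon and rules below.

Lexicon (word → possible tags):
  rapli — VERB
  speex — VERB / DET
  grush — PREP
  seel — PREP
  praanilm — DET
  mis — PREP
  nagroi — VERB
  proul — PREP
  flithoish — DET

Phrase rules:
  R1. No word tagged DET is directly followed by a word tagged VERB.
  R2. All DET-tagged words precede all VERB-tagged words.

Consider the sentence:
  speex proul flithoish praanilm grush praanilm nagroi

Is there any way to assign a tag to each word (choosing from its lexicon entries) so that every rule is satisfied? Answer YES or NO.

Candidates per position — 1:speex {VERB,DET}; 2:proul {PREP}; 3:flithoish {DET}; 4:praanilm {DET}; 5:grush {PREP}; 6:praanilm {DET}; 7:nagroi {VERB}.
Rule 1 cannot be satisfied by any choice of tags from the lexicon.
So there is no consistent tagging.

NO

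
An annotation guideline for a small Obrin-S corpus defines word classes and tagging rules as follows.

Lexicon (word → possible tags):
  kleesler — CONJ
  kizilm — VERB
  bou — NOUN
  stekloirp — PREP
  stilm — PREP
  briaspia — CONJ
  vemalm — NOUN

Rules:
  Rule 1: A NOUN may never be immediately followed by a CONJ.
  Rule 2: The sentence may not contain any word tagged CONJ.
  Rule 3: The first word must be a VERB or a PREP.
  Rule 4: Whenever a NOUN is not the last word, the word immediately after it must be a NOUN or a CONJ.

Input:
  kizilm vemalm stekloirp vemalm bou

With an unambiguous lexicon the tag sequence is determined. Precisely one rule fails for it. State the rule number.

Fixed tagging: VERB NOUN PREP NOUN NOUN.
Checking each rule: R1 ✓, R2 ✓, R3 ✓, R4 ✗.
Only rule 4 fails.

4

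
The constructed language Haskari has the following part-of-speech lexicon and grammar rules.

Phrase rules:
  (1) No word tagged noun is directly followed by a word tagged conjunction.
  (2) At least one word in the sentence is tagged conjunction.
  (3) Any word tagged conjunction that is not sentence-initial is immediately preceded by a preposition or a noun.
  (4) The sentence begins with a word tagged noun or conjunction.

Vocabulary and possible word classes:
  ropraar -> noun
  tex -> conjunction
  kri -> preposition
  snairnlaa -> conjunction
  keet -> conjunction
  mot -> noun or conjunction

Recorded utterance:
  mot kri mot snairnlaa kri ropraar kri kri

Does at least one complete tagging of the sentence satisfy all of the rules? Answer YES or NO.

NO

Candidates per position — 1:mot {noun,conjunction}; 2:kri {preposition}; 3:mot {noun,conjunction}; 4:snairnlaa {conjunction}; 5:kri {preposition}; 6:ropraar {noun}; 7:kri {preposition}; 8:kri {preposition}.
Every candidate sequence violates at least one rule; no consistent tagging exists.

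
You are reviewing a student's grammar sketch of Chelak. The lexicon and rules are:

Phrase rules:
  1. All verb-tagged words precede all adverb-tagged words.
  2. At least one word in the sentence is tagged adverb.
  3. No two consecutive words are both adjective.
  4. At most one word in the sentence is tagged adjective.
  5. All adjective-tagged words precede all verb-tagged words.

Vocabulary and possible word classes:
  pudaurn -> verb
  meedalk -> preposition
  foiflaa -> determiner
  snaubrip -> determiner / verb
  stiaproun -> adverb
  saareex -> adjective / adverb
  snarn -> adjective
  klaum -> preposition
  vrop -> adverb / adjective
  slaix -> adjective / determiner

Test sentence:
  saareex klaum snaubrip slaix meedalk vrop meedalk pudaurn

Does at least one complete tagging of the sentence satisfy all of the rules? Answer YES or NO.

NO

Candidates per position — 1:saareex {adjective,adverb}; 2:klaum {preposition}; 3:snaubrip {determiner,verb}; 4:slaix {adjective,determiner}; 5:meedalk {preposition}; 6:vrop {adverb,adjective}; 7:meedalk {preposition}; 8:pudaurn {verb}.
Every candidate sequence violates at least one rule; no consistent tagging exists.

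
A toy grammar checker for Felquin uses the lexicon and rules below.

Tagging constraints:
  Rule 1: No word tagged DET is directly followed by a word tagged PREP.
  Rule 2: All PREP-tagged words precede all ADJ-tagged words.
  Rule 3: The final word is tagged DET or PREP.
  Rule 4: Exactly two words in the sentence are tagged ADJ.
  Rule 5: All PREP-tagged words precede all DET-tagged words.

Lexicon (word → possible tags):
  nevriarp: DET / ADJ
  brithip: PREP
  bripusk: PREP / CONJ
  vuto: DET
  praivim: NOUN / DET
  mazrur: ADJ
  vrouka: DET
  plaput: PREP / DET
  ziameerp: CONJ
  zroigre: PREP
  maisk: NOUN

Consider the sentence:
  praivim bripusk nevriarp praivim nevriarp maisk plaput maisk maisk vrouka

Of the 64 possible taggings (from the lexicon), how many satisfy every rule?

Candidates per position — 1:praivim {NOUN,DET}; 2:bripusk {PREP,CONJ}; 3:nevriarp {DET,ADJ}; 4:praivim {NOUN,DET}; 5:nevriarp {DET,ADJ}; 6:maisk {NOUN}; 7:plaput {PREP,DET}; 8:maisk {NOUN}; 9:maisk {NOUN}; 10:vrouka {DET}.
There are 64 candidate sequences in total.
Checking each against the rules leaves 6 sequences.
Count = 6.

6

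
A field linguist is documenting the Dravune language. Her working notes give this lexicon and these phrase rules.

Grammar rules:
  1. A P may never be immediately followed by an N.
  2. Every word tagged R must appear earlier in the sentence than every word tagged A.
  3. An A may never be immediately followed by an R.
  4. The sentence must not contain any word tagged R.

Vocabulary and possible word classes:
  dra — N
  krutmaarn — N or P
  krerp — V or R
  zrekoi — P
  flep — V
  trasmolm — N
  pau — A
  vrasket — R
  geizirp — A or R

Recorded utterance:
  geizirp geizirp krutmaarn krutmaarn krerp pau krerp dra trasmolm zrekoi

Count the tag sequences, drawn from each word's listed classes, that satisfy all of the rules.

3

Candidates per position — 1:geizirp {A,R}; 2:geizirp {A,R}; 3:krutmaarn {N,P}; 4:krutmaarn {N,P}; 5:krerp {V,R}; 6:pau {A}; 7:krerp {V,R}; 8:dra {N}; 9:trasmolm {N}; 10:zrekoi {P}.
There are 64 candidate sequences in total.
The sequences that satisfy every rule: A A N N V A V N N P; A A N P V A V N N P; A A P P V A V N N P.
Count = 3.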